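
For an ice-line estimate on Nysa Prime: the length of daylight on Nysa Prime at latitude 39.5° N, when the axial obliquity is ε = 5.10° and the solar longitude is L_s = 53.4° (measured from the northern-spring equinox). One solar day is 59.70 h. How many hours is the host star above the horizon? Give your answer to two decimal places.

Solar declination: sin δ = sin ε · sin L_s = sin 5.10° × sin 53.4° = 0.07137, so δ = +4.092°.
cos h₀ = −tan ϕ · tan δ = −tan(+39.5°) × tan(+4.092°) = -0.0590, so h₀ = 1.6298 rad = 93.38°.
Daylight = 2h₀/(2π) × 59.70 h = (1.6298/π) × 59.70 = 30.97 h.

30.97 h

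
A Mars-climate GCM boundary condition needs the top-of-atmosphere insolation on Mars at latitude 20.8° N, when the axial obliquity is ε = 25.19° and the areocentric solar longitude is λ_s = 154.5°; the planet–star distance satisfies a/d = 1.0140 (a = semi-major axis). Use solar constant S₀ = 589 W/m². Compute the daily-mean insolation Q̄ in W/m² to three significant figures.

sin δ = sin 25.19° × sin 154.5° = 0.18323, so δ = +10.558°.
cos H₀ = −tan(+20.8°) tan(+10.558°) = -0.0708, H₀ = 1.6417 rad.
Bracket: H₀ sin φ sin δ + cos φ cos δ sin H₀ = 1.6417×0.35511×0.18323 + 0.93483×0.98307×0.99749 = 0.106820 + 0.916697 = 1.023517.
Inverse-square distance factor (a/d)² = 1.0140² = 1.028196.
Q̄ = (S₀/π) × 1.028196 × [bracket] = (589/π) × 1.028196 × 1.023517 = 197.3 W/m².

Q̄ ≈ 197 W/m²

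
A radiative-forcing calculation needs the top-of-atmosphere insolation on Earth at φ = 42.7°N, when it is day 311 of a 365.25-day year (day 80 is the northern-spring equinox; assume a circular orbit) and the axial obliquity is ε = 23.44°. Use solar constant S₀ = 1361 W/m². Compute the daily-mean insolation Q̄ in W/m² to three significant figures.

Q̄ ≈ 181 W/m²

Solar longitude: λ_s = 360° × (311 − 80)/365.25 = 227.680°.
sin δ = sin 23.44° × sin 227.680° = -0.29412, so δ = -17.105°.
cos H₀ = −tan(+42.7°) tan(-17.105°) = 0.2840, H₀ = 1.2829 rad.
Bracket: H₀ sin φ sin δ + cos φ cos δ sin H₀ = 1.2829×0.67816×-0.29412 + 0.73491×0.95577×0.95883 = -0.255888 + 0.673487 = 0.417599.
Q̄ = (S₀/π) × [bracket] = (1361/π) × 0.417599 = 180.9 W/m².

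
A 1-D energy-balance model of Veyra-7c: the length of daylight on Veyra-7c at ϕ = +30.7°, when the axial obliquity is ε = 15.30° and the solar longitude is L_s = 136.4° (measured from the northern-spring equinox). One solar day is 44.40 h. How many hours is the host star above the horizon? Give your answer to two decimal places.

23.76 h

Solar declination: sin δ = sin ε · sin L_s = sin 15.30° × sin 136.4° = 0.18197, so δ = +10.485°.
cos h₀ = −tan ϕ · tan δ = −tan(+30.7°) × tan(+10.485°) = -0.1099, so h₀ = 1.6809 rad = 96.31°.
Daylight = 2h₀/(2π) × 44.40 h = (1.6809/π) × 44.40 = 23.76 h.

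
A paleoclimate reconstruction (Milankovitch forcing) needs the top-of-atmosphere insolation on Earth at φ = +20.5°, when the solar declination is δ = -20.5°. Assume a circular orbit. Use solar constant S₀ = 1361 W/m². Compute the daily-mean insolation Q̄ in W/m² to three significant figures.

Q̄ ≈ 300 W/m²

cos H₀ = −tan(+20.5°) tan(-20.500°) = 0.1398, H₀ = 1.4305 rad.
Bracket: H₀ sin φ sin δ + cos φ cos δ sin H₀ = 1.4305×0.35021×-0.35021 + 0.93667×0.93667×0.99018 = -0.175447 + 0.868735 = 0.693288.
Q̄ = (S₀/π) × [bracket] = (1361/π) × 0.693288 = 300.3 W/m².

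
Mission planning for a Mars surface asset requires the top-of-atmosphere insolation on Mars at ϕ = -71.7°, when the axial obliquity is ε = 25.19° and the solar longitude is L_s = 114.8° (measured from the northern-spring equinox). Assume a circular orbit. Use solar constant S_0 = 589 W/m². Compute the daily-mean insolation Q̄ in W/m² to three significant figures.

Solar declination: sin δ = sin ε · sin L_s = sin 25.19° × sin 114.8° = 0.38637, so δ = +22.729°.
cos h₀ = −tan(-71.7°) tan(+22.729°) = 1.2666 ≥ 1 ⇒ polar night, h₀ = 0 and Q̄ = 0.

Q̄ ≈ 0.00 W/m²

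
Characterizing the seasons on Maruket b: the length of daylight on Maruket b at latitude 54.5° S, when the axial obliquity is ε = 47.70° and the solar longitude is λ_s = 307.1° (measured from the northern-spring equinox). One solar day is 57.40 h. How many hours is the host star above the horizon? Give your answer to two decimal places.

Solar declination: sin δ = sin ε · sin λ_s = sin 47.70° × sin 307.1° = -0.58992, so δ = -36.151°.
Sunrise equation: cos H₀ = −tan φ · tan δ = -1.0242 ≤ −1, so the host star never sets (polar day) and H₀ = π.
Daylight = 2H₀/(2π) × 57.40 h = (3.1416/π) × 57.40 = 57.40 h.

57.40 h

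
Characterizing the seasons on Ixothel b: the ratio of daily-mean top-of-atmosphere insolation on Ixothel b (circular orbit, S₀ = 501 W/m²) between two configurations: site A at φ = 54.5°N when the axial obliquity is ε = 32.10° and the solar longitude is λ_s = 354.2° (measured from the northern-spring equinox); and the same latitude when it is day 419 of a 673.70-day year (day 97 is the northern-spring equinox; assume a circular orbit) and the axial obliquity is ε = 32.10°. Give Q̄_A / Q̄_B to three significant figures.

Q̄_A / Q̄_B ≈ 0.759

— Configuration A (φ=+54.5°):
Solar declination: sin δ = sin ε · sin λ_s = sin 32.10° × sin 354.2° = -0.05370, so δ = -3.078°.
cos H₀ = −tan(+54.5°) tan(-3.078°) = 0.0754, H₀ = 1.4953 rad.
Bracket: H₀ sin φ sin δ + cos φ cos δ sin H₀ = 1.4953×0.81412×-0.05370 + 0.58070×0.99856×0.99715 = -0.065372 + 0.578211 = 0.512839.
Q̄ = (S₀/π) × [bracket] = (501/π) × 0.512839 = 81.784 W/m².
— Configuration B (φ=+54.5°):
Solar longitude: λ_s = 360° × (419 − 97)/673.70 = 172.065°.
sin δ = sin 32.10° × sin 172.065° = 0.07336, so δ = +4.207°.
cos H₀ = −tan(+54.5°) tan(+4.207°) = -0.1031, H₀ = 1.6741 rad.
Bracket: H₀ sin φ sin δ + cos φ cos δ sin H₀ = 1.6741×0.81412×0.07336 + 0.58070×0.99731×0.99467 = 0.099984 + 0.576051 = 0.676035.
Q̄ = (S₀/π) × [bracket] = (501/π) × 0.676035 = 107.81 W/m².
Ratio Q̄_A / Q̄_B = 81.784 / 107.81 = 0.7586.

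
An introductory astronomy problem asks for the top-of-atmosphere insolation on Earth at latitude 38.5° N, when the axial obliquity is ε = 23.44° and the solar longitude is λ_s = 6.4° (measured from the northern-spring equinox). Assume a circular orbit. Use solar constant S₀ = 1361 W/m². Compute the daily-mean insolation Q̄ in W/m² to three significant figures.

Q̄ ≈ 358 W/m²

Solar declination: sin δ = sin ε · sin λ_s = sin 23.44° × sin 6.4° = 0.04434, so δ = +2.541°.
cos H₀ = −tan(+38.5°) tan(+2.541°) = -0.0353, H₀ = 1.6061 rad.
Bracket: H₀ sin φ sin δ + cos φ cos δ sin H₀ = 1.6061×0.62251×0.04434 + 0.78261×0.99902×0.99938 = 0.044332 + 0.781358 = 0.825690.
Q̄ = (S₀/π) × [bracket] = (1361/π) × 0.825690 = 357.7 W/m².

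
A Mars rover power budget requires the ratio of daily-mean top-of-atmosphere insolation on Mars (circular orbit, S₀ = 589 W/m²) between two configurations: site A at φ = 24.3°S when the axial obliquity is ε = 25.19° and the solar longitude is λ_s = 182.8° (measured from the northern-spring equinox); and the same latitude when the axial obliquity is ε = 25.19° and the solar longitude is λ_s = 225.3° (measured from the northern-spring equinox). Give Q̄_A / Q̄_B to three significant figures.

Q̄_A / Q̄_B ≈ 0.862

— Configuration A (φ=-24.3°):
Solar declination: sin δ = sin ε · sin λ_s = sin 25.19° × sin 182.8° = -0.02079, so δ = -1.191°.
cos H₀ = −tan(-24.3°) tan(-1.191°) = -0.0094, H₀ = 1.5802 rad.
Bracket: H₀ sin φ sin δ + cos φ cos δ sin H₀ = 1.5802×-0.41151×-0.02079 + 0.91140×0.99978×0.99996 = 0.013519 + 0.911163 = 0.924682.
Q̄ = (S₀/π) × [bracket] = (589/π) × 0.924682 = 173.36 W/m².
— Configuration B (φ=-24.3°):
Solar declination: sin δ = sin ε · sin λ_s = sin 25.19° × sin 225.3° = -0.30253, so δ = -17.610°.
cos H₀ = −tan(-24.3°) tan(-17.610°) = -0.1433, H₀ = 1.7146 rad.
Bracket: H₀ sin φ sin δ + cos φ cos δ sin H₀ = 1.7146×-0.41151×-0.30253 + 0.91140×0.95314×0.98968 = 0.213458 + 0.859727 = 1.073185.
Q̄ = (S₀/π) × [bracket] = (589/π) × 1.073185 = 201.21 W/m².
Ratio Q̄_A / Q̄_B = 173.36 / 201.21 = 0.8616.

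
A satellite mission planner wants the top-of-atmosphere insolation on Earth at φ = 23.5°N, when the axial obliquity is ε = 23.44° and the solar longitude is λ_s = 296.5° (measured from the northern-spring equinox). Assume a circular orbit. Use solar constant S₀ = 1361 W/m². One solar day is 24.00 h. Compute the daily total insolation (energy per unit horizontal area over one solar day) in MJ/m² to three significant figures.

Solar declination: sin δ = sin ε · sin λ_s = sin 23.44° × sin 296.5° = -0.35599, so δ = -20.854°.
cos H₀ = −tan(+23.5°) tan(-20.854°) = 0.1656, H₀ = 1.4044 rad.
Bracket: H₀ sin φ sin δ + cos φ cos δ sin H₀ = 1.4044×0.39875×-0.35599 + 0.91706×0.93449×0.98619 = -0.199356 + 0.845148 = 0.645792.
Q̄ = (S₀/π) × [bracket] = (1361/π) × 0.645792 = 279.77 W/m².
Daily total = Q̄ × 24.00 h × 3600 s/h = 279.77 × 24.00 × 3600 / 10⁶ = 24.17 MJ/m².

24.2 MJ/m²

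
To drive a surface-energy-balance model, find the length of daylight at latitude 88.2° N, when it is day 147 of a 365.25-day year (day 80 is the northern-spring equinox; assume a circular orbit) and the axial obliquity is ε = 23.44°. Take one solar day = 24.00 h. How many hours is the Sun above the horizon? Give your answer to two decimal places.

24.00 h

Solar longitude: λ_s = 360° × (147 − 80)/365.25 = 66.037°.
sin δ = sin 23.44° × sin 66.037° = 0.36350, so δ = +21.315°.
Sunrise equation: cos H₀ = −tan φ · tan δ = -12.4162 ≤ −1, so the Sun never sets (polar day) and H₀ = π.
Daylight = 2H₀/(2π) × 24.00 h = (3.1416/π) × 24.00 = 24.00 h.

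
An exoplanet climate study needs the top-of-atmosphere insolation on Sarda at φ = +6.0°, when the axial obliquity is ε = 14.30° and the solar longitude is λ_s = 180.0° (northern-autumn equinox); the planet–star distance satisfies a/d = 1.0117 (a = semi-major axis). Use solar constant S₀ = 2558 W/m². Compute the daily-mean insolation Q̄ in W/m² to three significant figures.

Q̄ ≈ 829 W/m²

Solar declination: sin δ = sin ε · sin λ_s = sin 14.30° × sin 180.0° = 0.00000, so δ = +0.000°.
cos H₀ = −tan(+6.0°) tan(+0.000°) = -0.0000, H₀ = 1.5708 rad.
Bracket: H₀ sin φ sin δ + cos φ cos δ sin H₀ = 1.5708×0.10453×0.00000 + 0.99452×1.00000×1.00000 = 0.000000 + 0.994520 = 0.994520.
Inverse-square distance factor (a/d)² = 1.0117² = 1.023537.
Q̄ = (S₀/π) × 1.023537 × [bracket] = (2558/π) × 1.023537 × 0.994520 = 828.8 W/m².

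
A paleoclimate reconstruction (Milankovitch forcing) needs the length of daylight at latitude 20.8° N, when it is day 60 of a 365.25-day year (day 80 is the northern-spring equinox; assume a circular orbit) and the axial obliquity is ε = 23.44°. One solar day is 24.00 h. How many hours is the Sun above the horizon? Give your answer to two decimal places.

11.61 h

Solar longitude: L_s = 360° × (60 − 80)/365.25 = -19.713°, i.e. -19.713° + 360° = 340.287°.
sin δ = sin 23.44° × sin 340.287° = -0.13417, so δ = -7.711°.
cos h₀ = −tan ϕ · tan δ = −tan(+20.8°) × tan(-7.711°) = 0.0514, so h₀ = 1.5193 rad = 87.05°.
Daylight = 2h₀/(2π) × 24.00 h = (1.5193/π) × 24.00 = 11.61 h.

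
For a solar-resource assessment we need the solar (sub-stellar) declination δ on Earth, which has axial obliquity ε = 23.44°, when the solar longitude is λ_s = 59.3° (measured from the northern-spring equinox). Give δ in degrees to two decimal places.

sin δ = sin ε · sin λ_s = sin 23.44° × sin 59.3° = 0.342039.
δ = arcsin(0.342039) = +20.00°.

δ = +20.00°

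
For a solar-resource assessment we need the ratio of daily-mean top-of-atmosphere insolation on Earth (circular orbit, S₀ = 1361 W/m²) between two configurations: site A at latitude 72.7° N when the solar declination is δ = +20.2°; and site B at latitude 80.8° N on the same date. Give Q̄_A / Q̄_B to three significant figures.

— Configuration A (φ=+72.7°):
cos H₀ = −tan(+72.7°) tan(+20.200°) = -1.1813 ≤ −1 ⇒ polar day, H₀ = π.
Bracket: H₀ sin φ sin δ + cos φ cos δ sin H₀ = 3.1416×0.95476×0.34530 + 0.29737×0.93849×0.00000 = 1.035718 + 0.000000 = 1.035718.
Q̄ = (S₀/π) × [bracket] = (1361/π) × 1.035718 = 448.69 W/m².
— Configuration B (φ=+80.8°):
cos H₀ = −tan(+80.8°) tan(+20.200°) = -2.2717 ≤ −1 ⇒ polar day, H₀ = π.
Bracket: H₀ sin φ sin δ + cos φ cos δ sin H₀ = 3.1416×0.98714×0.34530 + 0.15988×0.93849×0.00000 = 1.070844 + 0.000000 = 1.070844.
Q̄ = (S₀/π) × [bracket] = (1361/π) × 1.070844 = 463.91 W/m².
Ratio Q̄_A / Q̄_B = 448.69 / 463.91 = 0.9672.

Q̄_A / Q̄_B ≈ 0.967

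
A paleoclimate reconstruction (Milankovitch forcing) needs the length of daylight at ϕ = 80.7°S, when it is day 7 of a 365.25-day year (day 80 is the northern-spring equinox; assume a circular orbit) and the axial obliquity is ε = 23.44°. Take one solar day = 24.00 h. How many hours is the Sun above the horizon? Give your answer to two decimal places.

Solar longitude: L_s = 360° × (7 − 80)/365.25 = -71.951°, i.e. -71.951° + 360° = 288.049°.
sin δ = sin 23.44° × sin 288.049° = -0.37821, so δ = -22.223°.
Sunrise equation: cos h₀ = −tan ϕ · tan δ = -2.4949 ≤ −1, so the Sun never sets (polar day) and h₀ = π.
Daylight = 2h₀/(2π) × 24.00 h = (3.1416/π) × 24.00 = 24.00 h.

24.00 h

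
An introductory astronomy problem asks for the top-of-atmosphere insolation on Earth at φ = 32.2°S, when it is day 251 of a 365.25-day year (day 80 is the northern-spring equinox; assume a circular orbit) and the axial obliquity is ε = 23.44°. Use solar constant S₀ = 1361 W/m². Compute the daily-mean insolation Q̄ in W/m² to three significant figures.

Q̄ ≈ 337 W/m²

Solar longitude: λ_s = 360° × (251 − 80)/365.25 = 168.542°.
sin δ = sin 23.44° × sin 168.542° = 0.07902, so δ = +4.532°.
cos H₀ = −tan(-32.2°) tan(+4.532°) = 0.0499, H₀ = 1.5209 rad.
Bracket: H₀ sin φ sin δ + cos φ cos δ sin H₀ = 1.5209×-0.53288×0.07902 + 0.84619×0.99687×0.99875 = -0.064042 + 0.842487 = 0.778445.
Q̄ = (S₀/π) × [bracket] = (1361/π) × 0.778445 = 337.2 W/m².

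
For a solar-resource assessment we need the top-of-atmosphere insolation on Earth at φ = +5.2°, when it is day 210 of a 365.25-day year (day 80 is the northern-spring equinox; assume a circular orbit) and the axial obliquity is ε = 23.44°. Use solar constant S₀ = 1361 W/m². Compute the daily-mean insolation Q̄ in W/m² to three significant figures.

Q̄ ≈ 429 W/m²

Solar longitude: λ_s = 360° × (210 − 80)/365.25 = 128.131°.
sin δ = sin 23.44° × sin 128.131° = 0.31290, so δ = +18.234°.
cos H₀ = −tan(+5.2°) tan(+18.234°) = -0.0300, H₀ = 1.6008 rad.
Bracket: H₀ sin φ sin δ + cos φ cos δ sin H₀ = 1.6008×0.09063×0.31290 + 0.99588×0.94979×0.99955 = 0.045396 + 0.945451 = 0.990847.
Q̄ = (S₀/π) × [bracket] = (1361/π) × 0.990847 = 429.3 W/m².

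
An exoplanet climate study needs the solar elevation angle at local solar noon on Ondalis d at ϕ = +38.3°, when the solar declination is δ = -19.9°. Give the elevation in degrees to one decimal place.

At local noon the hour angle is zero, so the zenith angle equals |ϕ − δ| = |+38.3° − (-19.900°)| = 58.200°.
Elevation = 90° − 58.200° = 31.8°.

31.8°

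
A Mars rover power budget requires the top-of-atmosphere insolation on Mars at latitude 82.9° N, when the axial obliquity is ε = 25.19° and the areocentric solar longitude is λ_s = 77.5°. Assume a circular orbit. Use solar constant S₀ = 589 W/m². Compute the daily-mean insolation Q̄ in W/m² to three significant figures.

Q̄ ≈ 243 W/m²

sin δ = sin 25.19° × sin 77.5° = 0.41553, so δ = +24.553°.
cos H₀ = −tan(+82.9°) tan(+24.553°) = -3.6677 ≤ −1 ⇒ polar day, H₀ = π.
Bracket: H₀ sin φ sin δ + cos φ cos δ sin H₀ = 3.1416×0.99233×0.41553 + 0.12360×0.90958×0.00000 = 1.295416 + 0.000000 = 1.295416.
Q̄ = (S₀/π) × [bracket] = (589/π) × 1.295416 = 242.9 W/m².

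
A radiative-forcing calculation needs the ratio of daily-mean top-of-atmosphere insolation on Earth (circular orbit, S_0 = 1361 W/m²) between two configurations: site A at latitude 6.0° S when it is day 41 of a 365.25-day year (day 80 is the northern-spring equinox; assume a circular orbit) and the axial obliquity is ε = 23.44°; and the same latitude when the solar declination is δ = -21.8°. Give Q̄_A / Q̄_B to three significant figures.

— Configuration A (ϕ=-6.0°):
Solar longitude: L_s = 360° × (41 − 80)/365.25 = -38.439°, i.e. -38.439° + 360° = 321.561°.
sin δ = sin 23.44° × sin 321.561° = -0.24730, so δ = -14.318°.
cos h₀ = −tan(-6.0°) tan(-14.318°) = -0.0268, h₀ = 1.5976 rad.
Bracket: h₀ sin ϕ sin δ + cos ϕ cos δ sin h₀ = 1.5976×-0.10453×-0.24730 + 0.99452×0.96894×0.99964 = 0.041298 + 0.963283 = 1.004581.
Q̄ = (S_0/π) × [bracket] = (1361/π) × 1.004581 = 435.20 W/m².
— Configuration B (ϕ=-6.0°):
cos h₀ = −tan(-6.0°) tan(-21.800°) = -0.0420, h₀ = 1.6128 rad.
Bracket: h₀ sin ϕ sin δ + cos ϕ cos δ sin h₀ = 1.6128×-0.10453×-0.37137 + 0.99452×0.92849×0.99912 = 0.062608 + 0.922589 = 0.985197.
Q̄ = (S_0/π) × [bracket] = (1361/π) × 0.985197 = 426.81 W/m².
Ratio Q̄_A / Q̄_B = 435.20 / 426.81 = 1.020.

Q̄_A / Q̄_B ≈ 1.02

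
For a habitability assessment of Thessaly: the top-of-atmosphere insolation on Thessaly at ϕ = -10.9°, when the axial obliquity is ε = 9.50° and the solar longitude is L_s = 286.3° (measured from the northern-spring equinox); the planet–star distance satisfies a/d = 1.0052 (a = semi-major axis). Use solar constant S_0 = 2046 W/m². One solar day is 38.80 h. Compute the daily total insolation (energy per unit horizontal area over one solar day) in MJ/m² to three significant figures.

Solar declination: sin δ = sin ε · sin L_s = sin 9.50° × sin 286.3° = -0.15841, so δ = -9.115°.
cos h₀ = −tan(-10.9°) tan(-9.115°) = -0.0309, h₀ = 1.6017 rad.
Bracket: h₀ sin ϕ sin δ + cos ϕ cos δ sin h₀ = 1.6017×-0.18910×-0.15841 + 0.98196×0.98737×0.99952 = 0.047979 + 0.969092 = 1.017071.
Inverse-square distance factor (a/d)² = 1.0052² = 1.010427.
Q̄ = (S_0/π) × 1.010427 × [bracket] = (2046/π) × 1.010427 × 1.017071 = 669.29 W/m².
Daily total = Q̄ × 38.80 h × 3600 s/h = 669.29 × 38.80 × 3600 / 10⁶ = 93.49 MJ/m².

93.5 MJ/m²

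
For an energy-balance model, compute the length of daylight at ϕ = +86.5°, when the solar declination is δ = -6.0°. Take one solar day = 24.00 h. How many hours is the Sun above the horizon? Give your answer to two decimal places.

cos h₀ = −tan ϕ · tan δ = 1.7184 ≥ 1, so the Sun never rises (polar night) and h₀ = 0.
Daylight = 2h₀/(2π) × 24.00 h = (0.0000/π) × 24.00 = 0.00 h.

0.00 h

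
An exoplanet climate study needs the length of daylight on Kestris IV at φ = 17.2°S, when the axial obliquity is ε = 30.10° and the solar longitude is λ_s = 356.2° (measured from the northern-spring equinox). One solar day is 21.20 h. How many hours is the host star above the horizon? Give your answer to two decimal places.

10.67 h

Solar declination: sin δ = sin ε · sin λ_s = sin 30.10° × sin 356.2° = -0.03324, so δ = -1.905°.
cos H₀ = −tan φ · tan δ = −tan(-17.2°) × tan(-1.905°) = -0.0103, so H₀ = 1.5811 rad = 90.59°.
Daylight = 2H₀/(2π) × 21.20 h = (1.5811/π) × 21.20 = 10.67 h.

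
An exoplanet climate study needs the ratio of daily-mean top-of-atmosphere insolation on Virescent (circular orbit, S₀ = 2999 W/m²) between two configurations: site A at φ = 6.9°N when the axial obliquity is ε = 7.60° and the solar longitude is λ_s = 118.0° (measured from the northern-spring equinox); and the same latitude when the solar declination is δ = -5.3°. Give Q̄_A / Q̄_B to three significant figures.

— Configuration A (φ=+6.9°):
Solar declination: sin δ = sin ε · sin λ_s = sin 7.60° × sin 118.0° = 0.11678, so δ = +6.706°.
cos H₀ = −tan(+6.9°) tan(+6.706°) = -0.0142, H₀ = 1.5850 rad.
Bracket: H₀ sin φ sin δ + cos φ cos δ sin H₀ = 1.5850×0.12014×0.11678 + 0.99276×0.99316×0.99990 = 0.022237 + 0.985871 = 1.008108.
Q̄ = (S₀/π) × [bracket] = (2999/π) × 1.008108 = 962.35 W/m².
— Configuration B (φ=+6.9°):
cos H₀ = −tan(+6.9°) tan(-5.300°) = 0.0112, H₀ = 1.5596 rad.
Bracket: H₀ sin φ sin δ + cos φ cos δ sin H₀ = 1.5596×0.12014×-0.09237 + 0.99276×0.99572×0.99994 = -0.017307 + 0.988452 = 0.971145.
Q̄ = (S₀/π) × [bracket] = (2999/π) × 0.971145 = 927.07 W/m².
Ratio Q̄_A / Q̄_B = 962.35 / 927.07 = 1.038.

Q̄_A / Q̄_B ≈ 1.04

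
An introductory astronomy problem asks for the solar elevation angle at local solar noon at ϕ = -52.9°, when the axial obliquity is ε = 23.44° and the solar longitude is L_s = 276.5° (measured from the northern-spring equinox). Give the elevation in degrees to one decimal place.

Solar declination: sin δ = sin ε · sin L_s = sin 23.44° × sin 276.5° = -0.39523, so δ = -23.280°.
At local noon the hour angle is zero, so the zenith angle equals |ϕ − δ| = |-52.9° − (-23.280°)| = 29.620°.
Elevation = 90° − 29.620° = 60.4°.

60.4°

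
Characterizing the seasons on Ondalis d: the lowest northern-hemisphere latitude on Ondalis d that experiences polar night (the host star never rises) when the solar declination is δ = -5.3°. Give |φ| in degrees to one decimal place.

Polar night requires cos H₀ = −tan φ tan δ ≥ 1, i.e. tan φ tan δ ≤ −1.
The boundary is |tan φ| · |tan δ| = 1, so |φ| = 90° − |δ| = 90° − 5.3° = 84.7° in the northern hemisphere.

|φ| = 84.7°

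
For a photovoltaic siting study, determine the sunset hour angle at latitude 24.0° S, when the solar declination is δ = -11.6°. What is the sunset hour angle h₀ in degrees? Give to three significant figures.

cos h₀ = −tan ϕ · tan δ = −tan(-24.0°) × tan(-11.600°) = -0.0914, so h₀ = 1.6623 rad = 95.24°.

h₀ = 95.2°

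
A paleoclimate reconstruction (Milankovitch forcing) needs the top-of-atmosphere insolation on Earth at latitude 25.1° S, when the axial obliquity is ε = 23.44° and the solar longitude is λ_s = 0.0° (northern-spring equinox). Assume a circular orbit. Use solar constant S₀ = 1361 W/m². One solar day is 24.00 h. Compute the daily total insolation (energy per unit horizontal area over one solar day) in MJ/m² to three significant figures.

33.9 MJ/m²

Solar declination: sin δ = sin ε · sin λ_s = sin 23.44° × sin 0.0° = 0.00000, so δ = +0.000°.
cos H₀ = −tan(-25.1°) tan(+0.000°) = 0.0000, H₀ = 1.5708 rad.
Bracket: H₀ sin φ sin δ + cos φ cos δ sin H₀ = 1.5708×-0.42420×0.00000 + 0.90557×1.00000×1.00000 = -0.000000 + 0.905570 = 0.905570.
Q̄ = (S₀/π) × [bracket] = (1361/π) × 0.905570 = 392.31 W/m².
Daily total = Q̄ × 24.00 h × 3600 s/h = 392.31 × 24.00 × 3600 / 10⁶ = 33.90 MJ/m².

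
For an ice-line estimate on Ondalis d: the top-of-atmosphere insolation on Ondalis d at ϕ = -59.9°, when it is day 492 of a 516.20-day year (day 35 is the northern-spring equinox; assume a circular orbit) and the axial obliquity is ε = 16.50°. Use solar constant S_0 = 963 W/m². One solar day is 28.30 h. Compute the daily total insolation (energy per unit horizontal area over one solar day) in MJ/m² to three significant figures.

Solar longitude: L_s = 360° × (492 − 35)/516.20 = 318.714°.
sin δ = sin 16.50° × sin 318.714° = -0.18740, so δ = -10.801°.
cos h₀ = −tan(-59.9°) tan(-10.801°) = -0.3291, h₀ = 1.9062 rad.
Bracket: h₀ sin ϕ sin δ + cos ϕ cos δ sin h₀ = 1.9062×-0.86515×-0.18740 + 0.50151×0.98228×0.94429 = 0.309051 + 0.465179 = 0.774230.
Q̄ = (S_0/π) × [bracket] = (963/π) × 0.774230 = 237.33 W/m².
Daily total = Q̄ × 28.30 h × 3600 s/h = 237.33 × 28.30 × 3600 / 10⁶ = 24.18 MJ/m².

24.2 MJ/m²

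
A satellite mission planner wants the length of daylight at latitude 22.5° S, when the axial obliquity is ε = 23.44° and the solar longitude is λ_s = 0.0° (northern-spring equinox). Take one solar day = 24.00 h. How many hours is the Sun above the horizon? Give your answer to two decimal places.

Solar declination: sin δ = sin ε · sin λ_s = sin 23.44° × sin 0.0° = 0.00000, so δ = +0.000°.
cos H₀ = −tan φ · tan δ = −tan(-22.5°) × tan(+0.000°) = 0.0000, so H₀ = 1.5708 rad = 90.00°.
Daylight = 2H₀/(2π) × 24.00 h = (1.5708/π) × 24.00 = 12.00 h.

12.00 h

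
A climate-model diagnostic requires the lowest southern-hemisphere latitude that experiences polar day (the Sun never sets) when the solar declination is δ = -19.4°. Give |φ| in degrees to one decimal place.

Polar day requires cos H₀ = −tan φ tan δ ≤ −1, i.e. tan φ tan δ ≥ 1.
The boundary is |tan φ| · |tan δ| = 1, so |φ| = 90° − |δ| = 90° − 19.4° = 70.6° in the southern hemisphere.

|φ| = 70.6°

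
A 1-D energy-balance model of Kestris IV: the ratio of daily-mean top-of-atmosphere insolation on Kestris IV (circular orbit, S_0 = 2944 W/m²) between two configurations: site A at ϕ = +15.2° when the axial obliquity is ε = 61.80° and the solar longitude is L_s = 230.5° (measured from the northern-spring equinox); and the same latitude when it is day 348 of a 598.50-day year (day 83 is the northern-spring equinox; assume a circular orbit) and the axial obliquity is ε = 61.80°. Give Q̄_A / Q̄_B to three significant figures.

Q̄_A / Q̄_B ≈ 0.429

— Configuration A (ϕ=+15.2°):
Solar declination: sin δ = sin ε · sin L_s = sin 61.80° × sin 230.5° = -0.68004, so δ = -42.846°.
cos h₀ = −tan(+15.2°) tan(-42.846°) = 0.2520, h₀ = 1.3160 rad.
Bracket: h₀ sin ϕ sin δ + cos ϕ cos δ sin h₀ = 1.3160×0.26219×-0.68004 + 0.96502×0.73318×0.96773 = -0.234642 + 0.684701 = 0.450059.
Q̄ = (S_0/π) × [bracket] = (2944/π) × 0.450059 = 421.75 W/m².
— Configuration B (ϕ=+15.2°):
Solar longitude: L_s = 360° × (348 − 83)/598.50 = 159.398°.
sin δ = sin 61.80° × sin 159.398° = 0.31010, so δ = +18.065°.
cos h₀ = −tan(+15.2°) tan(+18.065°) = -0.0886, h₀ = 1.6595 rad.
Bracket: h₀ sin ϕ sin δ + cos ϕ cos δ sin h₀ = 1.6595×0.26219×0.31010 + 0.96502×0.95070×0.99607 = 0.134926 + 0.913839 = 1.048765.
Q̄ = (S_0/π) × [bracket] = (2944/π) × 1.048765 = 982.80 W/m².
Ratio Q̄_A / Q̄_B = 421.75 / 982.80 = 0.4291.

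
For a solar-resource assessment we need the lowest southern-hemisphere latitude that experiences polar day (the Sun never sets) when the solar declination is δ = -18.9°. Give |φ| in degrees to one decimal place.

Polar day requires cos H₀ = −tan φ tan δ ≤ −1, i.e. tan φ tan δ ≥ 1.
The boundary is |tan φ| · |tan δ| = 1, so |φ| = 90° − |δ| = 90° − 18.9° = 71.1° in the southern hemisphere.

|φ| = 71.1°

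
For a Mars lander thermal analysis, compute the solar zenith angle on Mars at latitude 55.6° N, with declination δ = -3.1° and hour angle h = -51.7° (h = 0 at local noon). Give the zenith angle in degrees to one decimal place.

θ_z = 72.2°

cos θ_z = sin φ sin δ + cos φ cos δ cos h = -0.044621 + 0.349642 = 0.305021.
θ_z = arccos(0.305021) = 72.2°.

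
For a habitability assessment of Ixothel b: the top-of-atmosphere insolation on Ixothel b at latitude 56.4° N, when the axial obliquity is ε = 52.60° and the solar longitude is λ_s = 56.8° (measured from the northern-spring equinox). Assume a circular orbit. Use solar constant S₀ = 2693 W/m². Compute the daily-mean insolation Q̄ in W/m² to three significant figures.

Solar declination: sin δ = sin ε · sin λ_s = sin 52.60° × sin 56.8° = 0.66474, so δ = +41.662°.
cos H₀ = −tan(+56.4°) tan(+41.662°) = -1.3392 ≤ −1 ⇒ polar day, H₀ = π.
Bracket: H₀ sin φ sin δ + cos φ cos δ sin H₀ = 3.1416×0.83292×0.66474 + 0.55339×0.74708×0.00000 = 1.739426 + 0.000000 = 1.739426.
Q̄ = (S₀/π) × [bracket] = (2693/π) × 1.739426 = 1491 W/m².

Q̄ ≈ 1.49e+03 W/m²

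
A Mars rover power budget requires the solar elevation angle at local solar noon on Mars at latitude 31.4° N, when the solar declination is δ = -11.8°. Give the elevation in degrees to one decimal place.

At local noon the hour angle is zero, so the zenith angle equals |ϕ − δ| = |+31.4° − (-11.800°)| = 43.200°.
Elevation = 90° − 43.200° = 46.8°.

46.8°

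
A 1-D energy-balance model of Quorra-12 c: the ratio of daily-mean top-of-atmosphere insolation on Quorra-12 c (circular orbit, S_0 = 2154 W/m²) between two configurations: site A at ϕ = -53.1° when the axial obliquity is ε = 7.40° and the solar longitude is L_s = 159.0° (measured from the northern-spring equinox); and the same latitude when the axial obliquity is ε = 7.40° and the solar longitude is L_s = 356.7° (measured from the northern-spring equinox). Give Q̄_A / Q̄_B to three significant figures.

— Configuration A (ϕ=-53.1°):
Solar declination: sin δ = sin ε · sin L_s = sin 7.40° × sin 159.0° = 0.04616, so δ = +2.645°.
cos h₀ = −tan(-53.1°) tan(+2.645°) = 0.0615, h₀ = 1.5092 rad.
Bracket: h₀ sin ϕ sin δ + cos ϕ cos δ sin h₀ = 1.5092×-0.79968×0.04616 + 0.60042×0.99893×0.99810 = -0.055709 + 0.598638 = 0.542929.
Q̄ = (S_0/π) × [bracket] = (2154/π) × 0.542929 = 372.25 W/m².
— Configuration B (ϕ=-53.1°):
Solar declination: sin δ = sin ε · sin L_s = sin 7.40° × sin 356.7° = -0.00741, so δ = -0.425°.
cos h₀ = −tan(-53.1°) tan(-0.425°) = -0.0099, h₀ = 1.5807 rad.
Bracket: h₀ sin ϕ sin δ + cos ϕ cos δ sin h₀ = 1.5807×-0.79968×-0.00741 + 0.60042×0.99997×0.99995 = 0.009367 + 0.600372 = 0.609739.
Q̄ = (S_0/π) × [bracket] = (2154/π) × 0.609739 = 418.06 W/m².
Ratio Q̄_A / Q̄_B = 372.25 / 418.06 = 0.8904.

Q̄_A / Q̄_B ≈ 0.890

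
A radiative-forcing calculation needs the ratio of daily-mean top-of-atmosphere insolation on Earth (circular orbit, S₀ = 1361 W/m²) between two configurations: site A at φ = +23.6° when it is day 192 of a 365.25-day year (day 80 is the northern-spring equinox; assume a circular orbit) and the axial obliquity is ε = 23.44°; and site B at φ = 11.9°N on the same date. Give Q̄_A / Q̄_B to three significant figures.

— Configuration A (φ=+23.6°):
Solar longitude: λ_s = 360° × (192 − 80)/365.25 = 110.390°.
sin δ = sin 23.44° × sin 110.390° = 0.37286, so δ = +21.892°.
cos H₀ = −tan(+23.6°) tan(+21.892°) = -0.1756, H₀ = 1.7473 rad.
Bracket: H₀ sin φ sin δ + cos φ cos δ sin H₀ = 1.7473×0.40035×0.37286 + 0.91636×0.92789×0.98447 = 0.260827 + 0.837076 = 1.097903.
Q̄ = (S₀/π) × [bracket] = (1361/π) × 1.097903 = 475.63 W/m².
— Configuration B (φ=+11.9°):
cos H₀ = −tan(+11.9°) tan(+21.892°) = -0.0847, H₀ = 1.6556 rad.
Bracket: H₀ sin φ sin δ + cos φ cos δ sin H₀ = 1.6556×0.20620×0.37286 + 0.97851×0.92789×0.99641 = 0.127289 + 0.904690 = 1.031979.
Q̄ = (S₀/π) × [bracket] = (1361/π) × 1.031979 = 447.07 W/m².
Ratio Q̄_A / Q̄_B = 475.63 / 447.07 = 1.064.

Q̄_A / Q̄_B ≈ 1.06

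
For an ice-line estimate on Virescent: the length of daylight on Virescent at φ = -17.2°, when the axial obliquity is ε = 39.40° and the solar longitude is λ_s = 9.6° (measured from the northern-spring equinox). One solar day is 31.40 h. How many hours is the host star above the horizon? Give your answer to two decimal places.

Solar declination: sin δ = sin ε · sin λ_s = sin 39.40° × sin 9.6° = 0.10585, so δ = +6.076°.
cos H₀ = −tan φ · tan δ = −tan(-17.2°) × tan(+6.076°) = 0.0330, so H₀ = 1.5378 rad = 88.11°.
Daylight = 2H₀/(2π) × 31.40 h = (1.5378/π) × 31.40 = 15.37 h.

15.37 h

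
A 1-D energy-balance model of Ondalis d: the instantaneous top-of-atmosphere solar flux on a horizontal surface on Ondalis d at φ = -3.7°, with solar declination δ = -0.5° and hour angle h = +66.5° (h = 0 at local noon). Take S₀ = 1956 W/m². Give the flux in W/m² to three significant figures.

779 W/m²

cos θ_z = sin φ sin δ + cos φ cos δ cos h = 0.000563 + 0.397903 = 0.398466.
Flux = S₀ · cos θ_z = 1956 × 0.398466 = 779.4 W/m².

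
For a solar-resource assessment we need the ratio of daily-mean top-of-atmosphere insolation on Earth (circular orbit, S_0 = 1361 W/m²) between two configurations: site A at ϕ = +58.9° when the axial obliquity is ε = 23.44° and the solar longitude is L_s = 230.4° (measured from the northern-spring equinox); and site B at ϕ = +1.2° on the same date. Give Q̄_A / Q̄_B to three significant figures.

— Configuration A (ϕ=+58.9°):
Solar declination: sin δ = sin ε · sin L_s = sin 23.44° × sin 230.4° = -0.30650, so δ = -17.849°.
cos h₀ = −tan(+58.9°) tan(-17.849°) = 0.5338, h₀ = 1.0077 rad.
Bracket: h₀ sin ϕ sin δ + cos ϕ cos δ sin h₀ = 1.0077×0.85627×-0.30650 + 0.51653×0.95187×0.84562 = -0.264468 + 0.415765 = 0.151297.
Q̄ = (S_0/π) × [bracket] = (1361/π) × 0.151297 = 65.545 W/m².
— Configuration B (ϕ=+1.2°):
cos h₀ = −tan(+1.2°) tan(-17.849°) = 0.0067, h₀ = 1.5641 rad.
Bracket: h₀ sin ϕ sin δ + cos ϕ cos δ sin h₀ = 1.5641×0.02094×-0.30650 + 0.99978×0.95187×0.99998 = -0.010039 + 0.951642 = 0.941603.
Q̄ = (S_0/π) × [bracket] = (1361/π) × 0.941603 = 407.92 W/m².
Ratio Q̄_A / Q̄_B = 65.545 / 407.92 = 0.1607.

Q̄_A / Q̄_B ≈ 0.161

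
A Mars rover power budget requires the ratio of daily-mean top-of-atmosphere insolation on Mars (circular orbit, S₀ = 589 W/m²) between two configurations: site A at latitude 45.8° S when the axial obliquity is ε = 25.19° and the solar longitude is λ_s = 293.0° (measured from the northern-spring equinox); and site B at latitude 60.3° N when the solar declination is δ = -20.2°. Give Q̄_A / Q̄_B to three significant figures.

Q̄_A / Q̄_B ≈ 12.1

— Configuration A (φ=-45.8°):
Solar declination: sin δ = sin ε · sin λ_s = sin 25.19° × sin 293.0° = -0.39179, so δ = -23.066°.
cos H₀ = −tan(-45.8°) tan(-23.066°) = -0.4379, H₀ = 2.0240 rad.
Bracket: H₀ sin φ sin δ + cos φ cos δ sin H₀ = 2.0240×-0.71691×-0.39179 + 0.69717×0.92006×0.89903 = 0.568497 + 0.576672 = 1.145169.
Q̄ = (S₀/π) × [bracket] = (589/π) × 1.145169 = 214.70 W/m².
— Configuration B (φ=+60.3°):
cos H₀ = −tan(+60.3°) tan(-20.200°) = 0.6450, H₀ = 0.8697 rad.
Bracket: H₀ sin φ sin δ + cos φ cos δ sin H₀ = 0.8697×0.86863×-0.34530 + 0.49546×0.93849×0.76414 = -0.260856 + 0.355313 = 0.094457.
Q̄ = (S₀/π) × [bracket] = (589/π) × 0.094457 = 17.709 W/m².
Ratio Q̄_A / Q̄_B = 214.70 / 17.709 = 12.12.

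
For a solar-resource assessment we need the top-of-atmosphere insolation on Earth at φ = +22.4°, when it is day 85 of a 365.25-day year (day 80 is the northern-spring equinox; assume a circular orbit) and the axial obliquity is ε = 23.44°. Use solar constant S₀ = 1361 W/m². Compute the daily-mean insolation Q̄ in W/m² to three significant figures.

Solar longitude: λ_s = 360° × (85 − 80)/365.25 = 4.928°.
sin δ = sin 23.44° × sin 4.928° = 0.03417, so δ = +1.958°.
cos H₀ = −tan(+22.4°) tan(+1.958°) = -0.0141, H₀ = 1.5849 rad.
Bracket: H₀ sin φ sin δ + cos φ cos δ sin H₀ = 1.5849×0.38107×0.03417 + 0.92455×0.99942×0.99990 = 0.020637 + 0.923921 = 0.944558.
Q̄ = (S₀/π) × [bracket] = (1361/π) × 0.944558 = 409.2 W/m².

Q̄ ≈ 409 W/m²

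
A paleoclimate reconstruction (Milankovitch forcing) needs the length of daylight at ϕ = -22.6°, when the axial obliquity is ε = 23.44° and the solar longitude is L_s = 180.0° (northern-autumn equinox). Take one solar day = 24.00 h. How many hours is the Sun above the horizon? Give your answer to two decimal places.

Solar declination: sin δ = sin ε · sin L_s = sin 23.44° × sin 180.0° = 0.00000, so δ = +0.000°.
cos h₀ = −tan ϕ · tan δ = −tan(-22.6°) × tan(+0.000°) = 0.0000, so h₀ = 1.5708 rad = 90.00°.
Daylight = 2h₀/(2π) × 24.00 h = (1.5708/π) × 24.00 = 12.00 h.

12.00 h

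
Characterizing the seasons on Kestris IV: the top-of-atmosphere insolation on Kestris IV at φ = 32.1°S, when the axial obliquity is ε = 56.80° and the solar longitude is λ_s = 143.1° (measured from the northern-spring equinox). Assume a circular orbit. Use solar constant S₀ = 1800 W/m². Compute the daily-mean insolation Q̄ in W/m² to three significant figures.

Solar declination: sin δ = sin ε · sin λ_s = sin 56.80° × sin 143.1° = 0.50241, so δ = +30.160°.
cos H₀ = −tan(-32.1°) tan(+30.160°) = 0.3645, H₀ = 1.1977 rad.
Bracket: H₀ sin φ sin δ + cos φ cos δ sin H₀ = 1.1977×-0.53140×0.50241 + 0.84712×0.86463×0.93120 = -0.319763 + 0.682053 = 0.362290.
Q̄ = (S₀/π) × [bracket] = (1800/π) × 0.362290 = 207.6 W/m².

Q̄ ≈ 208 W/m²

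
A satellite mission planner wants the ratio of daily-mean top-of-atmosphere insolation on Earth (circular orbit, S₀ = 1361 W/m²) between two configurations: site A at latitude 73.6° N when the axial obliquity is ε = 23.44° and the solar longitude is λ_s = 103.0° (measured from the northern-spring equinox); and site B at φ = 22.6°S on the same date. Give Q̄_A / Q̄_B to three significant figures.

Q̄_A / Q̄_B ≈ 1.85

— Configuration A (φ=+73.6°):
Solar declination: sin δ = sin ε · sin λ_s = sin 23.44° × sin 103.0° = 0.38759, so δ = +22.805°.
cos H₀ = −tan(+73.6°) tan(+22.805°) = -1.4286 ≤ −1 ⇒ polar day, H₀ = π.
Bracket: H₀ sin φ sin δ + cos φ cos δ sin H₀ = 3.1416×0.95931×0.38759 + 0.28234×0.92183×0.00000 = 1.168106 + 0.000000 = 1.168106.
Q̄ = (S₀/π) × [bracket] = (1361/π) × 1.168106 = 506.05 W/m².
— Configuration B (φ=-22.6°):
cos H₀ = −tan(-22.6°) tan(+22.805°) = 0.1750, H₀ = 1.3949 rad.
Bracket: H₀ sin φ sin δ + cos φ cos δ sin H₀ = 1.3949×-0.38430×0.38759 + 0.92321×0.92183×0.98456 = -0.207772 + 0.837903 = 0.630131.
Q̄ = (S₀/π) × [bracket] = (1361/π) × 0.630131 = 272.99 W/m².
Ratio Q̄_A / Q̄_B = 506.05 / 272.99 = 1.854.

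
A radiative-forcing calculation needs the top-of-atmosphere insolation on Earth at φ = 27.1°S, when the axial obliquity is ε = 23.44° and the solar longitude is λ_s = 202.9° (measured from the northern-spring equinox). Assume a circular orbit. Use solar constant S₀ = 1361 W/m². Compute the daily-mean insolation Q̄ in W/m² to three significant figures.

Q̄ ≈ 430 W/m²

Solar declination: sin δ = sin ε · sin λ_s = sin 23.44° × sin 202.9° = -0.15479, so δ = -8.905°.
cos H₀ = −tan(-27.1°) tan(-8.905°) = -0.0802, H₀ = 1.6511 rad.
Bracket: H₀ sin φ sin δ + cos φ cos δ sin H₀ = 1.6511×-0.45554×-0.15479 + 0.89021×0.98795×0.99678 = 0.116424 + 0.876651 = 0.993075.
Q̄ = (S₀/π) × [bracket] = (1361/π) × 0.993075 = 430.2 W/m².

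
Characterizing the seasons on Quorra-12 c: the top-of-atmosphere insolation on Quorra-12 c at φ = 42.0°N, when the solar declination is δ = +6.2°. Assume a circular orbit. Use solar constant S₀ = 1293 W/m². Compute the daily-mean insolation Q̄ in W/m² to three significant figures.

cos H₀ = −tan(+42.0°) tan(+6.200°) = -0.0978, H₀ = 1.6688 rad.
Bracket: H₀ sin φ sin δ + cos φ cos δ sin H₀ = 1.6688×0.66913×0.10800 + 0.74314×0.99415×0.99520 = 0.120598 + 0.735246 = 0.855844.
Q̄ = (S₀/π) × [bracket] = (1293/π) × 0.855844 = 352.2 W/m².

Q̄ ≈ 352 W/m²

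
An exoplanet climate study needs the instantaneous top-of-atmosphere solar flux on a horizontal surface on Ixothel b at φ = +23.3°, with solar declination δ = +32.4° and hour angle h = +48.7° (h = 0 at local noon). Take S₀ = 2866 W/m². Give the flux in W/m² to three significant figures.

cos θ_z = sin φ sin δ + cos φ cos δ cos h = 0.211944 + 0.511811 = 0.723755.
Flux = S₀ · cos θ_z = 2866 × 0.723755 = 2074 W/m².

2.07e+03 W/m²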